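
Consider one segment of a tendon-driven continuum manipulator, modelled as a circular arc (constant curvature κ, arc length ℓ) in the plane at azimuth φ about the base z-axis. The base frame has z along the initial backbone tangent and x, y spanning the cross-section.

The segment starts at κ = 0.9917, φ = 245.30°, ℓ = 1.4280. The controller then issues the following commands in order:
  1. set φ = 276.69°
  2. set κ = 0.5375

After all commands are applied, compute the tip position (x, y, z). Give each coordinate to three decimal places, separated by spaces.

0.061 -0.518 1.292

initial: κ=0.9917, φ=245.30°, ℓ=1.4280
cmd 1: set φ=276.69° → (κ,φ,ℓ)=(0.9917,276.69°,1.4280) → tip=(0.0994,-0.8472,0.9963)
cmd 2: set κ=0.5375 → (κ,φ,ℓ)=(0.5375,276.69°,1.4280) → tip=(0.0608,-0.5181,1.2919)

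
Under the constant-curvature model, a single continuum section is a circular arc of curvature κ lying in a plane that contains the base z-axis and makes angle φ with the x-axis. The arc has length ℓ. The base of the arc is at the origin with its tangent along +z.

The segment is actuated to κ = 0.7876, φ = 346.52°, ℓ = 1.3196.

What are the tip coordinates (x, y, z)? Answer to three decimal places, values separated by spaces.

0.609 -0.146 1.095

θ = κ·ℓ = 0.7876 × 1.3196 = 1.03932 rad
ρ = (1 − cos θ)/κ = (1 − 0.50681)/0.7876 = 0.62619
z = sin θ / κ = 0.86206/0.7876 = 1.09454
x = ρ cos φ = 0.62619 × cos(346.52°) = 0.60894
y = ρ sin φ = 0.62619 × sin(346.52°) = -0.14597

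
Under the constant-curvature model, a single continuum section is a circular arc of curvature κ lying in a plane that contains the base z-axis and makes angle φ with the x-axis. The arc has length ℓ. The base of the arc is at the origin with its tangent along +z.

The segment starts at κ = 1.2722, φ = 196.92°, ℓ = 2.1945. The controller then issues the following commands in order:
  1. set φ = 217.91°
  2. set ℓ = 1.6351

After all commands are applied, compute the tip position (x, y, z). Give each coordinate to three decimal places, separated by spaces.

initial: κ=1.2722, φ=196.92°, ℓ=2.1945
cmd 1: set φ=217.91° → (κ,φ,ℓ)=(1.2722,217.91°,2.1945) → tip=(-1.2028,-0.9367,0.2693)
cmd 2: set ℓ=1.6351 → (κ,φ,ℓ)=(1.2722,217.91°,1.6351) → tip=(-0.9226,-0.7185,0.6863)

-0.923 -0.718 0.686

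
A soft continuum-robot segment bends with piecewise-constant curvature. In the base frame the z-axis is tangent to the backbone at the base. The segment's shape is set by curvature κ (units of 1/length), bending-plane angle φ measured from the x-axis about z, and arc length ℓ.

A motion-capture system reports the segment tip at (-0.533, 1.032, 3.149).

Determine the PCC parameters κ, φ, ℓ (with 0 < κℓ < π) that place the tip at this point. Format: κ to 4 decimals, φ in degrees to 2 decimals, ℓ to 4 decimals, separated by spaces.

ρ = √(x²+y²) = √(-0.533² + 1.032²) = 1.16151
φ = atan2(y, x) mod 360° = atan2(1.032, -0.533) = 117.3151°
|p|² = ρ² + z² = 1.16151² + 3.149² = 11.26531
κ = 2ρ / |p|² = 2×1.16151 / 11.26531 = 0.20621
θ = 2·atan2(ρ, z) = 2·atan2(1.16151, 3.149) = 0.70674 rad
ℓ = θ/κ = 0.70674/0.20621 = 3.42727

0.2062 117.32 3.4273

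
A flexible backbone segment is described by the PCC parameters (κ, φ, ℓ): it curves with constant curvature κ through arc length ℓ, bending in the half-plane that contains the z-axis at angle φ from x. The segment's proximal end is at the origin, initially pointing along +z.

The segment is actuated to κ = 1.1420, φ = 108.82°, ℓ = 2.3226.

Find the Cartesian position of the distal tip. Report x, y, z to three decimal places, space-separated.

θ = κ·ℓ = 1.1420 × 2.3226 = 2.65241 rad
ρ = (1 − cos θ)/κ = (1 − -0.88272)/1.1420 = 1.64861
z = sin θ / κ = 0.46991/1.1420 = 0.41148
x = ρ cos φ = 1.64861 × cos(108.82°) = -0.53184
y = ρ sin φ = 1.64861 × sin(108.82°) = 1.56047

-0.532 1.560 0.411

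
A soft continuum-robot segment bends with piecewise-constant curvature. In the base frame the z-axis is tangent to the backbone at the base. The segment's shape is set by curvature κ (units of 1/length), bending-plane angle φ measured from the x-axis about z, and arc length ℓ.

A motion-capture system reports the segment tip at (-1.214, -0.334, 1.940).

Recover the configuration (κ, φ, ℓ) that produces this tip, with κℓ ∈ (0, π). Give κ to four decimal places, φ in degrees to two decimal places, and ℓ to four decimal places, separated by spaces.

ρ = √(x²+y²) = √(-1.214² + -0.334²) = 1.25911
φ = atan2(y, x) mod 360° = atan2(-0.334, -1.214) = 195.3828°
|p|² = ρ² + z² = 1.25911² + 1.940² = 5.34895
κ = 2ρ / |p|² = 2×1.25911 / 5.34895 = 0.47079
θ = 2·atan2(ρ, z) = 2·atan2(1.25911, 1.940) = 1.15138 rad
ℓ = θ/κ = 1.15138/0.47079 = 2.44565

0.4708 195.38 2.4456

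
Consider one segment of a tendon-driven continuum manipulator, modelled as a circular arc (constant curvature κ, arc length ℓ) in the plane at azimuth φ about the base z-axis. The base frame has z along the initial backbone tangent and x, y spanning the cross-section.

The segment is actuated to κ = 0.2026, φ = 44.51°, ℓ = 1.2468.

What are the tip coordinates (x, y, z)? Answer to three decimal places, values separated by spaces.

θ = κ·ℓ = 0.2026 × 1.2468 = 0.25260 rad
ρ = (1 − cos θ)/κ = (1 − 0.96827)/0.2026 = 0.15664
z = sin θ / κ = 0.24992/0.2026 = 1.23358
x = ρ cos φ = 0.15664 × cos(44.51°) = 0.11170
y = ρ sin φ = 0.15664 × sin(44.51°) = 0.10981

0.112 0.110 1.234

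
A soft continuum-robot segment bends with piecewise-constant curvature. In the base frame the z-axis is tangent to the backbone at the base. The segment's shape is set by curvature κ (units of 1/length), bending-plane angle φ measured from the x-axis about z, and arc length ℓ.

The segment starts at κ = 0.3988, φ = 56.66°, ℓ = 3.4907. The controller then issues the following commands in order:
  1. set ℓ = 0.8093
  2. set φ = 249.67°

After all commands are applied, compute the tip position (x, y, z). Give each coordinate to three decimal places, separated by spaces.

initial: κ=0.3988, φ=56.66°, ℓ=3.4907
cmd 1: set ℓ=0.8093 → (κ,φ,ℓ)=(0.3988,56.66°,0.8093) → tip=(0.0712,0.1082,0.7953)
cmd 2: set φ=249.67° → (κ,φ,ℓ)=(0.3988,249.67°,0.8093) → tip=(-0.0450,-0.1214,0.7953)

-0.045 -0.121 0.795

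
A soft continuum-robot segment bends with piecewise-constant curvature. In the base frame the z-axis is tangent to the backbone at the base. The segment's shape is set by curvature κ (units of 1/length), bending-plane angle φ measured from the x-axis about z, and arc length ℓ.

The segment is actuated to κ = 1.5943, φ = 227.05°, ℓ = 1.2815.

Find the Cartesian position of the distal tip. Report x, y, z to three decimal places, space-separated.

-0.622 -0.668 0.559

θ = κ·ℓ = 1.5943 × 1.2815 = 2.04310 rad
ρ = (1 − cos θ)/κ = (1 − -0.45493)/1.5943 = 0.91259
z = sin θ / κ = 0.89052/1.5943 = 0.55857
x = ρ cos φ = 0.91259 × cos(227.05°) = -0.62180
y = ρ sin φ = 0.91259 × sin(227.05°) = -0.66797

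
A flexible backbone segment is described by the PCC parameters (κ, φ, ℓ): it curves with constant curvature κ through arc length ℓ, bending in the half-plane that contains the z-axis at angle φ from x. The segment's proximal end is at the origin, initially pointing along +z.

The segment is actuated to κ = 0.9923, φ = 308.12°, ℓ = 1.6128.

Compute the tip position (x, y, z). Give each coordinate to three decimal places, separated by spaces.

θ = κ·ℓ = 0.9923 × 1.6128 = 1.60038 rad
ρ = (1 − cos θ)/κ = (1 − -0.02958)/0.9923 = 1.03757
z = sin θ / κ = 0.99956/0.9923 = 1.00732
x = ρ cos φ = 1.03757 × cos(308.12°) = 0.64050
y = ρ sin φ = 1.03757 × sin(308.12°) = -0.81628

0.641 -0.816 1.007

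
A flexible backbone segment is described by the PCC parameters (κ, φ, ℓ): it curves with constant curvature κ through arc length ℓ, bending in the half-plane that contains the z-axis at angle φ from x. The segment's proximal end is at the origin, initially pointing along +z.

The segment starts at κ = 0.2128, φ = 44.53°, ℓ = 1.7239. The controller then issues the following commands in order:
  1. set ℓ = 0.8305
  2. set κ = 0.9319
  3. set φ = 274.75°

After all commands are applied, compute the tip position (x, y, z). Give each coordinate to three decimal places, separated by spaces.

0.025 -0.305 0.750

initial: κ=0.2128, φ=44.53°, ℓ=1.7239
cmd 1: set ℓ=0.8305 → (κ,φ,ℓ)=(0.2128,44.53°,0.8305) → tip=(0.0522,0.0513,0.8262)
cmd 2: set κ=0.9319 → (κ,φ,ℓ)=(0.9319,44.53°,0.8305) → tip=(0.2179,0.2144,0.7500)
cmd 3: set φ=274.75° → (κ,φ,ℓ)=(0.9319,274.75°,0.8305) → tip=(0.0253,-0.3046,0.7500)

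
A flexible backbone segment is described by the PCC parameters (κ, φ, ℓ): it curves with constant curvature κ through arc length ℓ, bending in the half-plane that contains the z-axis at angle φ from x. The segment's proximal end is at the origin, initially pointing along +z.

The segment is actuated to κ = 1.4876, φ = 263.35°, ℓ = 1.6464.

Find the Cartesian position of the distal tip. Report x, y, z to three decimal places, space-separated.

-0.138 -1.182 0.429

θ = κ·ℓ = 1.4876 × 1.6464 = 2.44918 rad
ρ = (1 − cos θ)/κ = (1 − -0.76971)/1.4876 = 1.18964
z = sin θ / κ = 0.63839/1.4876 = 0.42914
x = ρ cos φ = 1.18964 × cos(263.35°) = -0.13777
y = ρ sin φ = 1.18964 × sin(263.35°) = -1.18164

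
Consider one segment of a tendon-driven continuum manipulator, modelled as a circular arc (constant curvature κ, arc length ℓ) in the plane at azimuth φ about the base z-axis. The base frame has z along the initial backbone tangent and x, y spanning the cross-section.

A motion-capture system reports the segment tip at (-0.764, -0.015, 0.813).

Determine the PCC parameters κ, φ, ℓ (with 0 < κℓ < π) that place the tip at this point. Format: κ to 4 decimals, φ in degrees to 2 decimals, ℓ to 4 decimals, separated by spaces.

1.2277 181.12 1.2291

ρ = √(x²+y²) = √(-0.764² + -0.015²) = 0.76415
φ = atan2(y, x) mod 360° = atan2(-0.015, -0.764) = 181.1248°
|p|² = ρ² + z² = 0.76415² + 0.813² = 1.24489
κ = 2ρ / |p|² = 2×0.76415 / 1.24489 = 1.22765
θ = 2·atan2(ρ, z) = 2·atan2(0.76415, 0.813) = 1.50887 rad
ℓ = θ/κ = 1.50887/1.22765 = 1.22906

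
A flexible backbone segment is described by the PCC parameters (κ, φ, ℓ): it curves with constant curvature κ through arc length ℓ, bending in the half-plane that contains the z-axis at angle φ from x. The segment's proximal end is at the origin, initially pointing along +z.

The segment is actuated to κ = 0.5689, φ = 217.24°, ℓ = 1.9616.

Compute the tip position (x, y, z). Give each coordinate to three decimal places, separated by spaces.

-0.785 -0.596 1.579

θ = κ·ℓ = 0.5689 × 1.9616 = 1.11595 rad
ρ = (1 − cos θ)/κ = (1 − 0.43932)/0.5689 = 0.98555
z = sin θ / κ = 0.89833/0.5689 = 1.57907
x = ρ cos φ = 0.98555 × cos(217.24°) = -0.78460
y = ρ sin φ = 0.98555 × sin(217.24°) = -0.59641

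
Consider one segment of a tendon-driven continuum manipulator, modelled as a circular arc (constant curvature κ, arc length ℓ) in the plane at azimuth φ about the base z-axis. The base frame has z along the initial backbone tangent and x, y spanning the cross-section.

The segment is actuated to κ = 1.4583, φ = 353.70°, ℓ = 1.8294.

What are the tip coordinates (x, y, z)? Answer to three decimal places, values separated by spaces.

1.288 -0.142 0.313

θ = κ·ℓ = 1.4583 × 1.8294 = 2.66781 rad
ρ = (1 − cos θ)/κ = (1 − -0.88985)/1.4583 = 1.29593
z = sin θ / κ = 0.45625/1.4583 = 0.31287
x = ρ cos φ = 1.29593 × cos(353.70°) = 1.28810
y = ρ sin φ = 1.29593 × sin(353.70°) = -0.14221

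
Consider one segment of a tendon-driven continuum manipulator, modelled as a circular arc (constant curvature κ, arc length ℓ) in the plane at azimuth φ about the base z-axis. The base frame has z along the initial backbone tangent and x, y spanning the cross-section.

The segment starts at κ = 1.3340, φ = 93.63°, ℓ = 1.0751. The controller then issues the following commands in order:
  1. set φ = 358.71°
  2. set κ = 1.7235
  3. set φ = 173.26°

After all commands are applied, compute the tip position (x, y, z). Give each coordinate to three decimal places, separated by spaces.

initial: κ=1.3340, φ=93.63°, ℓ=1.0751
cmd 1: set φ=358.71° → (κ,φ,ℓ)=(1.3340,358.71°,1.0751) → tip=(0.6474,-0.0146,0.7426)
cmd 2: set κ=1.7235 → (κ,φ,ℓ)=(1.7235,358.71°,1.0751) → tip=(0.7416,-0.0167,0.5573)
cmd 3: set φ=173.26° → (κ,φ,ℓ)=(1.7235,173.26°,1.0751) → tip=(-0.7366,0.0871,0.5573)

-0.737 0.087 0.557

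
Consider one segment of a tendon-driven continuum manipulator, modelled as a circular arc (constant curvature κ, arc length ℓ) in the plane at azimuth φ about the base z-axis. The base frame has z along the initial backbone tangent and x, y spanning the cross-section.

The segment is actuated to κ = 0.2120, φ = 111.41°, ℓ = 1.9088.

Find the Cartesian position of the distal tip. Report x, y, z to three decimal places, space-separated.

-0.139 0.355 1.857

θ = κ·ℓ = 0.2120 × 1.9088 = 0.40467 rad
ρ = (1 − cos θ)/κ = (1 − 0.91923)/0.2120 = 0.38097
z = sin θ / κ = 0.39371/0.2120 = 1.85713
x = ρ cos φ = 0.38097 × cos(111.41°) = -0.13907
y = ρ sin φ = 0.38097 × sin(111.41°) = 0.35468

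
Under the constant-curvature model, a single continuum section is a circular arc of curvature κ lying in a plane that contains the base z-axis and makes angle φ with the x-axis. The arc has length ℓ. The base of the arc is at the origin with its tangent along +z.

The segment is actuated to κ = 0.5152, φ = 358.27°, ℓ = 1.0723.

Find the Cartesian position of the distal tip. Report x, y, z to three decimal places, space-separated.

θ = κ·ℓ = 0.5152 × 1.0723 = 0.55245 rad
ρ = (1 − cos θ)/κ = (1 − 0.85124)/0.5152 = 0.28874
z = sin θ / κ = 0.52477/0.5152 = 1.01858
x = ρ cos φ = 0.28874 × cos(358.27°) = 0.28861
y = ρ sin φ = 0.28874 × sin(358.27°) = -0.00872

0.289 -0.009 1.019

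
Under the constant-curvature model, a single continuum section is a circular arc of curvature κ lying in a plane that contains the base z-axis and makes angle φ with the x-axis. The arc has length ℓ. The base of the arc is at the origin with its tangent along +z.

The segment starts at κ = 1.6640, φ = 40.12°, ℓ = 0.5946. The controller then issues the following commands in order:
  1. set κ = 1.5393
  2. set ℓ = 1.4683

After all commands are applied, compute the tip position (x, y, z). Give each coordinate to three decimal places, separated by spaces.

initial: κ=1.6640, φ=40.12°, ℓ=0.5946
cmd 1: set κ=1.5393 → (κ,φ,ℓ)=(1.5393,40.12°,0.5946) → tip=(0.1940,0.1634,0.5150)
cmd 2: set ℓ=1.4683 → (κ,φ,ℓ)=(1.5393,40.12°,1.4683) → tip=(0.8128,0.6849,0.5013)

0.813 0.685 0.501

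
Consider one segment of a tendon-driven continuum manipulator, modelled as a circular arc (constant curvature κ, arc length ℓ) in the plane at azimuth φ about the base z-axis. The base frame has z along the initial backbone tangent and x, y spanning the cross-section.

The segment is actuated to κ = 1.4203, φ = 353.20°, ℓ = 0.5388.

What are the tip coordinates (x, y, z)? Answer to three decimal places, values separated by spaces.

0.195 -0.023 0.488

θ = κ·ℓ = 1.4203 × 0.5388 = 0.76526 rad
ρ = (1 − cos θ)/κ = (1 − 0.72120)/1.4203 = 0.19629
z = sin θ / κ = 0.69272/1.4203 = 0.48773
x = ρ cos φ = 0.19629 × cos(353.20°) = 0.19491
y = ρ sin φ = 0.19629 × sin(353.20°) = -0.02324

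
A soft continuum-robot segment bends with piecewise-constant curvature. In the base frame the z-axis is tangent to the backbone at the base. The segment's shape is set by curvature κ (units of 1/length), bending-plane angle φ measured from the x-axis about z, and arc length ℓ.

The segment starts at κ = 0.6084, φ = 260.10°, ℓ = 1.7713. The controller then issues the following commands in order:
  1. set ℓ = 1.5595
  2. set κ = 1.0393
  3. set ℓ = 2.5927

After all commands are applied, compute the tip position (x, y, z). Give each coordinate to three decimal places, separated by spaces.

initial: κ=0.6084, φ=260.10°, ℓ=1.7713
cmd 1: set ℓ=1.5595 → (κ,φ,ℓ)=(0.6084,260.10°,1.5595) → tip=(-0.1179,-0.6758,1.3358)
cmd 2: set κ=1.0393 → (κ,φ,ℓ)=(1.0393,260.10°,1.5595) → tip=(-0.1737,-0.9952,0.9610)
cmd 3: set ℓ=2.5927 → (κ,φ,ℓ)=(1.0393,260.10°,2.5927) → tip=(-0.3146,-1.8026,0.4159)

-0.315 -1.803 0.416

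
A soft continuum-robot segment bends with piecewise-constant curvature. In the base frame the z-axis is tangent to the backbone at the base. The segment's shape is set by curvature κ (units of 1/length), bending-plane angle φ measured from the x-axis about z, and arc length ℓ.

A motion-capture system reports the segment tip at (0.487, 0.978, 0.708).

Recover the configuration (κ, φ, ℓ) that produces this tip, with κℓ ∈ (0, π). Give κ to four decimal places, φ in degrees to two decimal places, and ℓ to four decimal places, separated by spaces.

1.2892 63.53 1.5448

ρ = √(x²+y²) = √(0.487² + 0.978²) = 1.09254
φ = atan2(y, x) mod 360° = atan2(0.978, 0.487) = 63.5288°
|p|² = ρ² + z² = 1.09254² + 0.708² = 1.69492
κ = 2ρ / |p|² = 2×1.09254 / 1.69492 = 1.28920
θ = 2·atan2(ρ, z) = 2·atan2(1.09254, 0.708) = 1.99162 rad
ℓ = θ/κ = 1.99162/1.28920 = 1.54485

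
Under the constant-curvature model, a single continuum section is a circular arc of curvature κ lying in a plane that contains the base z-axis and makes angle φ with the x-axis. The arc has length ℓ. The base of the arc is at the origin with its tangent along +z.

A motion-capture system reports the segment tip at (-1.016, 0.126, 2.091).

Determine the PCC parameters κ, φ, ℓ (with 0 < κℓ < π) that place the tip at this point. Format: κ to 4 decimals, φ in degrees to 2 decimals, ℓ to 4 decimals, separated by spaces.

ρ = √(x²+y²) = √(-1.016² + 0.126²) = 1.02378
φ = atan2(y, x) mod 360° = atan2(0.126, -1.016) = 172.9305°
|p|² = ρ² + z² = 1.02378² + 2.091² = 5.42041
κ = 2ρ / |p|² = 2×1.02378 / 5.42041 = 0.37775
θ = 2·atan2(ρ, z) = 2·atan2(1.02378, 2.091) = 0.91061 rad
ℓ = θ/κ = 0.91061/0.37775 = 2.41061

0.3778 172.93 2.4106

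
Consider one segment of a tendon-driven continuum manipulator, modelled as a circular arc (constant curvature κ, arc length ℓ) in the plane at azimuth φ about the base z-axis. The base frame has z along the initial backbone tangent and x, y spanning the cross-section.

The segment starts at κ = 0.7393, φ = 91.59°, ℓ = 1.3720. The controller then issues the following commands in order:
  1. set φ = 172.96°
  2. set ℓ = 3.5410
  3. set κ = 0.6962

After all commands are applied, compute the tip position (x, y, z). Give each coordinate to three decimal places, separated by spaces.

-2.537 0.313 0.899

initial: κ=0.7393, φ=91.59°, ℓ=1.3720
cmd 1: set φ=172.96° → (κ,φ,ℓ)=(0.7393,172.96°,1.3720) → tip=(-0.6334,0.0782,1.1485)
cmd 2: set ℓ=3.5410 → (κ,φ,ℓ)=(0.7393,172.96°,3.5410) → tip=(-2.5049,0.3093,0.6765)
cmd 3: set κ=0.6962 → (κ,φ,ℓ)=(0.6962,172.96°,3.5410) → tip=(-2.5373,0.3133,0.8991)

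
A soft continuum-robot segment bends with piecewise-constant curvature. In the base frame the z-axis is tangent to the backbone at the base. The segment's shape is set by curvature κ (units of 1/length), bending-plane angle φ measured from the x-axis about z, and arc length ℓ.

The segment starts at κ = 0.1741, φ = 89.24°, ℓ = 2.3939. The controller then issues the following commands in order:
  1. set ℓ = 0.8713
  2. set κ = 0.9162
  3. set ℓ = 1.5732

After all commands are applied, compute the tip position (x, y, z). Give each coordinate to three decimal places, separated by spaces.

0.013 0.951 1.082

initial: κ=0.1741, φ=89.24°, ℓ=2.3939
cmd 1: set ℓ=0.8713 → (κ,φ,ℓ)=(0.1741,89.24°,0.8713) → tip=(0.0009,0.0660,0.8680)
cmd 2: set κ=0.9162 → (κ,φ,ℓ)=(0.9162,89.24°,0.8713) → tip=(0.0044,0.3297,0.7817)
cmd 3: set ℓ=1.5732 → (κ,φ,ℓ)=(0.9162,89.24°,1.5732) → tip=(0.0126,0.9505,1.0823)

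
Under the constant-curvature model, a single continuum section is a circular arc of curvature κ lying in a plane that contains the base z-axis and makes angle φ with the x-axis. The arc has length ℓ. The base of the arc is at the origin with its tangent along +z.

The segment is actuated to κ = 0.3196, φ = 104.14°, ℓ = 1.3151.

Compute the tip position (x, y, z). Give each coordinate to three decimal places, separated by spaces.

-0.067 0.264 1.277

θ = κ·ℓ = 0.3196 × 1.3151 = 0.42031 rad
ρ = (1 − cos θ)/κ = (1 − 0.91296)/0.3196 = 0.27233
z = sin θ / κ = 0.40804/0.3196 = 1.27672
x = ρ cos φ = 0.27233 × cos(104.14°) = -0.06653
y = ρ sin φ = 0.27233 × sin(104.14°) = 0.26408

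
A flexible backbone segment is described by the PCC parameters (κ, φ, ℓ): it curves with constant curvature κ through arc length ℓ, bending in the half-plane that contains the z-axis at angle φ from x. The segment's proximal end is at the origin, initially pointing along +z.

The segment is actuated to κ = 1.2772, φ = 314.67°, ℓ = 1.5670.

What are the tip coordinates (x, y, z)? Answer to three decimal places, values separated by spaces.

θ = κ·ℓ = 1.2772 × 1.5670 = 2.00137 rad
ρ = (1 − cos θ)/κ = (1 − -0.41739)/1.2772 = 1.10977
z = sin θ / κ = 0.90873/1.2772 = 0.71150
x = ρ cos φ = 1.10977 × cos(314.67°) = 0.78019
y = ρ sin φ = 1.10977 × sin(314.67°) = -0.78923

0.780 -0.789 0.711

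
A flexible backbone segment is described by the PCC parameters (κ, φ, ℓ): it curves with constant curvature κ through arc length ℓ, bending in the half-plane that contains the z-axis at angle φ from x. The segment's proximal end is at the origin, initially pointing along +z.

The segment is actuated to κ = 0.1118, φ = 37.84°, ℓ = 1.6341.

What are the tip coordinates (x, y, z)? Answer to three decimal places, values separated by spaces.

θ = κ·ℓ = 0.1118 × 1.6341 = 0.18269 rad
ρ = (1 − cos θ)/κ = (1 − 0.98336)/0.1118 = 0.14885
z = sin θ / κ = 0.18168/0.1118 = 1.62503
x = ρ cos φ = 0.14885 × cos(37.84°) = 0.11755
y = ρ sin φ = 0.14885 × sin(37.84°) = 0.09132

0.118 0.091 1.625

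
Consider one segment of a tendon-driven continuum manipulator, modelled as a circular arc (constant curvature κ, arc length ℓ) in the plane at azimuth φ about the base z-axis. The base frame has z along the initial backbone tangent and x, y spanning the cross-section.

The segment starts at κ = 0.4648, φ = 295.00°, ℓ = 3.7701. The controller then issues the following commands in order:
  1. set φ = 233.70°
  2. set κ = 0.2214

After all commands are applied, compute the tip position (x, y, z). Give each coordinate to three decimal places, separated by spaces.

-0.879 -1.196 3.347

initial: κ=0.4648, φ=295.00°, ℓ=3.7701
cmd 1: set φ=233.70° → (κ,φ,ℓ)=(0.4648,233.70°,3.7701) → tip=(-1.5037,-2.0470,2.1161)
cmd 2: set κ=0.2214 → (κ,φ,ℓ)=(0.2214,233.70°,3.7701) → tip=(-0.8787,-1.1962,3.3473)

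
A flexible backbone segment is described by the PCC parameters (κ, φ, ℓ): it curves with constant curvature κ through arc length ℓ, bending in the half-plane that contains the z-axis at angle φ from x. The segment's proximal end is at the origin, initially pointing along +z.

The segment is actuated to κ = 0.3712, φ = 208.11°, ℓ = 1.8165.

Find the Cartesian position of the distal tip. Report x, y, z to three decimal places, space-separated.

θ = κ·ℓ = 0.3712 × 1.8165 = 0.67428 rad
ρ = (1 − cos θ)/κ = (1 − 0.78115)/0.3712 = 0.58956
z = sin θ / κ = 0.62434/0.3712 = 1.68195
x = ρ cos φ = 0.58956 × cos(208.11°) = -0.52002
y = ρ sin φ = 0.58956 × sin(208.11°) = -0.27778

-0.520 -0.278 1.682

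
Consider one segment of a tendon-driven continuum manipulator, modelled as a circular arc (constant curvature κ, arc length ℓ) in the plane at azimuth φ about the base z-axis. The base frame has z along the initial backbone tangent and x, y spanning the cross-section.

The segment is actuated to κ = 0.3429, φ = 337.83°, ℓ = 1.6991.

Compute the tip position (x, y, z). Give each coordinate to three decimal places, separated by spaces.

θ = κ·ℓ = 0.3429 × 1.6991 = 0.58262 rad
ρ = (1 − cos θ)/κ = (1 − 0.83502)/0.3429 = 0.48112
z = sin θ / κ = 0.55021/0.3429 = 1.60459
x = ρ cos φ = 0.48112 × cos(337.83°) = 0.44555
y = ρ sin φ = 0.48112 × sin(337.83°) = -0.18155

0.446 -0.182 1.605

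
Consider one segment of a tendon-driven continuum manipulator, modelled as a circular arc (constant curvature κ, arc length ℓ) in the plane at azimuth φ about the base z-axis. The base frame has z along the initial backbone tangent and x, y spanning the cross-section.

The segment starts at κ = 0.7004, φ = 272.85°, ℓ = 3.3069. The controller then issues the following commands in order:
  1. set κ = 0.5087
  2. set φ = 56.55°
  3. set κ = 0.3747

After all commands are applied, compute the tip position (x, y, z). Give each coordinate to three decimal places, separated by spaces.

0.992 1.502 2.523

initial: κ=0.7004, φ=272.85°, ℓ=3.3069
cmd 1: set κ=0.5087 → (κ,φ,ℓ)=(0.5087,272.85°,3.3069) → tip=(0.1086,-2.1817,1.9536)
cmd 2: set φ=56.55° → (κ,φ,ℓ)=(0.5087,56.55°,3.3069) → tip=(1.2040,1.8226,1.9536)
cmd 3: set κ=0.3747 → (κ,φ,ℓ)=(0.3747,56.55°,3.3069) → tip=(0.9920,1.5016,2.5233)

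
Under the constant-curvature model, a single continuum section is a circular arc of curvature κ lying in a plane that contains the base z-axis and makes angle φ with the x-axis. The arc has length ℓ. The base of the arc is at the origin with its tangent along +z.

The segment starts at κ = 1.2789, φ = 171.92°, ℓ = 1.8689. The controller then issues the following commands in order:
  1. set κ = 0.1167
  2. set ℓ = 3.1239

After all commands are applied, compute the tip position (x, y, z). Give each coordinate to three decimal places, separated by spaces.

-0.558 0.079 3.055

initial: κ=1.2789, φ=171.92°, ℓ=1.8689
cmd 1: set κ=0.1167 → (κ,φ,ℓ)=(0.1167,171.92°,1.8689) → tip=(-0.2010,0.0285,1.8541)
cmd 2: set ℓ=3.1239 → (κ,φ,ℓ)=(0.1167,171.92°,3.1239) → tip=(-0.5576,0.0792,3.0552)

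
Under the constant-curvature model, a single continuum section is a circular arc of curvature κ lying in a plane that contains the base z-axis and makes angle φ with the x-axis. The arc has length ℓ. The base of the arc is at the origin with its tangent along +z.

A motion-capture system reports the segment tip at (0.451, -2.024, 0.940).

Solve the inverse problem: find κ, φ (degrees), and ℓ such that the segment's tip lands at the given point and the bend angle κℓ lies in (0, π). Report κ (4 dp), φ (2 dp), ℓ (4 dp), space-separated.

ρ = √(x²+y²) = √(0.451² + -2.024²) = 2.07364
φ = atan2(y, x) mod 360° = atan2(-2.024, 0.451) = 282.5618°
|p|² = ρ² + z² = 2.07364² + 0.940² = 5.18358
κ = 2ρ / |p|² = 2×2.07364 / 5.18358 = 0.80008
θ = 2·atan2(ρ, z) = 2·atan2(2.07364, 0.940) = 2.29039 rad
ℓ = θ/κ = 2.29039/0.80008 = 2.86270

0.8001 282.56 2.8627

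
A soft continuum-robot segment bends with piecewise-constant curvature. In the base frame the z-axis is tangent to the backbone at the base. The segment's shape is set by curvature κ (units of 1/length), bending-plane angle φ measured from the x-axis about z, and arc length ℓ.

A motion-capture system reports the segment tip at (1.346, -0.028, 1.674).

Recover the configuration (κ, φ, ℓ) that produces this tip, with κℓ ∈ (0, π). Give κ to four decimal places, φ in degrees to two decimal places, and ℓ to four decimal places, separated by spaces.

0.5835 358.81 2.3217

ρ = √(x²+y²) = √(1.346² + -0.028²) = 1.34629
φ = atan2(y, x) mod 360° = atan2(-0.028, 1.346) = 358.8083°
|p|² = ρ² + z² = 1.34629² + 1.674² = 4.61478
κ = 2ρ / |p|² = 2×1.34629 / 4.61478 = 0.58347
θ = 2·atan2(ρ, z) = 2·atan2(1.34629, 1.674) = 1.35464 rad
ℓ = θ/κ = 1.35464/0.58347 = 2.32169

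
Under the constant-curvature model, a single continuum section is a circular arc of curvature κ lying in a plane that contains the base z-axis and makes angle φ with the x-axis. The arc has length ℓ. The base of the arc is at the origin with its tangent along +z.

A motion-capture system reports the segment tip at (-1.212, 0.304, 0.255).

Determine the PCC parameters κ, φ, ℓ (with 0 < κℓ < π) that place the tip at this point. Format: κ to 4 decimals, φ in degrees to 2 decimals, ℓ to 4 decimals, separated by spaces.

1.5366 165.92 1.7825

ρ = √(x²+y²) = √(-1.212² + 0.304²) = 1.24954
φ = atan2(y, x) mod 360° = atan2(0.304, -1.212) = 165.9193°
|p|² = ρ² + z² = 1.24954² + 0.255² = 1.62638
κ = 2ρ / |p|² = 2×1.24954 / 1.62638 = 1.53659
θ = 2·atan2(ρ, z) = 2·atan2(1.24954, 0.255) = 2.73897 rad
ℓ = θ/κ = 2.73897/1.53659 = 1.78250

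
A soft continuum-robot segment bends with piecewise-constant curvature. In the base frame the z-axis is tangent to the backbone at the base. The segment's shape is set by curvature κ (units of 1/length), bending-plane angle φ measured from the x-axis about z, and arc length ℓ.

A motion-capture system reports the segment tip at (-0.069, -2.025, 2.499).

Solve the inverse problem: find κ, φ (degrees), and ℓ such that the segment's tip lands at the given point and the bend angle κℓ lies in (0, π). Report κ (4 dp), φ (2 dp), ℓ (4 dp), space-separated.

0.3915 268.05 3.4803

ρ = √(x²+y²) = √(-0.069² + -2.025²) = 2.02618
φ = atan2(y, x) mod 360° = atan2(-2.025, -0.069) = 268.0485°
|p|² = ρ² + z² = 2.02618² + 2.499² = 10.35039
κ = 2ρ / |p|² = 2×2.02618 / 10.35039 = 0.39152
θ = 2·atan2(ρ, z) = 2·atan2(2.02618, 2.499) = 1.36258 rad
ℓ = θ/κ = 1.36258/0.39152 = 3.48025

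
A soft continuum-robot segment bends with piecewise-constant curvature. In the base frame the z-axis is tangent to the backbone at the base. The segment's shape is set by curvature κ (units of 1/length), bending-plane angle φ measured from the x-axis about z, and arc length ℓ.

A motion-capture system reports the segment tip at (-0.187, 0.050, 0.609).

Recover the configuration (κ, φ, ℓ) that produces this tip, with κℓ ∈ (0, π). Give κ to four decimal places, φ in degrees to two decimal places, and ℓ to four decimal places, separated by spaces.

ρ = √(x²+y²) = √(-0.187² + 0.050²) = 0.19357
φ = atan2(y, x) mod 360° = atan2(0.050, -0.187) = 165.0304°
|p|² = ρ² + z² = 0.19357² + 0.609² = 0.40835
κ = 2ρ / |p|² = 2×0.19357 / 0.40835 = 0.94805
θ = 2·atan2(ρ, z) = 2·atan2(0.19357, 0.609) = 0.61550 rad
ℓ = θ/κ = 0.61550/0.94805 = 0.64922

0.9481 165.03 0.6492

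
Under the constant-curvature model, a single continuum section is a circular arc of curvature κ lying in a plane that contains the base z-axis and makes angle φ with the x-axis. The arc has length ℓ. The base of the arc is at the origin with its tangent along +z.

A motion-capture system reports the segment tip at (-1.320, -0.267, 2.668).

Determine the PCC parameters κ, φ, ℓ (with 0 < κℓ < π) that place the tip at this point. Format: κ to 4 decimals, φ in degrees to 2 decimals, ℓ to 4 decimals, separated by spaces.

ρ = √(x²+y²) = √(-1.320² + -0.267²) = 1.34673
φ = atan2(y, x) mod 360° = atan2(-0.267, -1.320) = 191.4351°
|p|² = ρ² + z² = 1.34673² + 2.668² = 8.93191
κ = 2ρ / |p|² = 2×1.34673 / 8.93191 = 0.30156
θ = 2·atan2(ρ, z) = 2·atan2(1.34673, 2.668) = 0.93492 rad
ℓ = θ/κ = 0.93492/0.30156 = 3.10032

0.3016 191.44 3.1003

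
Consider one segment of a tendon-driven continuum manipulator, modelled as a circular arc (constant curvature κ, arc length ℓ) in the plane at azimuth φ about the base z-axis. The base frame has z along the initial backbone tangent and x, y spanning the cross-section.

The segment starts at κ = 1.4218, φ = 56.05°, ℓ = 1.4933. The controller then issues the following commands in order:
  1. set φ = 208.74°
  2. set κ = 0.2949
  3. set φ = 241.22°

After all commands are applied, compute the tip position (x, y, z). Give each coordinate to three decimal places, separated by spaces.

initial: κ=1.4218, φ=56.05°, ℓ=1.4933
cmd 1: set φ=208.74° → (κ,φ,ℓ)=(1.4218,208.74°,1.4933) → tip=(-0.9403,-0.5156,0.5987)
cmd 2: set κ=0.2949 → (κ,φ,ℓ)=(0.2949,208.74°,1.4933) → tip=(-0.2837,-0.1556,1.4455)
cmd 3: set φ=241.22° → (κ,φ,ℓ)=(0.2949,241.22°,1.4933) → tip=(-0.1558,-0.2836,1.4455)

-0.156 -0.284 1.446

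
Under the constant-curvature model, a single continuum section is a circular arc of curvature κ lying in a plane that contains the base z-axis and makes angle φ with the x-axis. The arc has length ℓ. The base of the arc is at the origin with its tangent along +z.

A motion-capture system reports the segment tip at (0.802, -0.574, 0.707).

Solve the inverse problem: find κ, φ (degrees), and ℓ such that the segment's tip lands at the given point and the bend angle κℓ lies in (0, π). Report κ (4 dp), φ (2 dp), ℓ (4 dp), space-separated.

1.3395 324.41 1.4167

ρ = √(x²+y²) = √(0.802² + -0.574²) = 0.98625
φ = atan2(y, x) mod 360° = atan2(-0.574, 0.802) = 324.4083°
|p|² = ρ² + z² = 0.98625² + 0.707² = 1.47253
κ = 2ρ / |p|² = 2×0.98625 / 1.47253 = 1.33953
θ = 2·atan2(ρ, z) = 2·atan2(0.98625, 0.707) = 1.89769 rad
ℓ = θ/κ = 1.89769/1.33953 = 1.41669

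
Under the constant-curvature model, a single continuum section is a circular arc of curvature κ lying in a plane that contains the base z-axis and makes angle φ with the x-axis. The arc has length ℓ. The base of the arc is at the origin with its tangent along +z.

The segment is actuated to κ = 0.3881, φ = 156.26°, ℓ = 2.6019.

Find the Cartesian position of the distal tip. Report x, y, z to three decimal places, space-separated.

θ = κ·ℓ = 0.3881 × 2.6019 = 1.00980 rad
ρ = (1 − cos θ)/κ = (1 − 0.53203)/0.3881 = 1.20579
z = sin θ / κ = 0.84672/0.3881 = 2.18172
x = ρ cos φ = 1.20579 × cos(156.26°) = -1.10376
y = ρ sin φ = 1.20579 × sin(156.26°) = 0.48544

-1.104 0.485 2.182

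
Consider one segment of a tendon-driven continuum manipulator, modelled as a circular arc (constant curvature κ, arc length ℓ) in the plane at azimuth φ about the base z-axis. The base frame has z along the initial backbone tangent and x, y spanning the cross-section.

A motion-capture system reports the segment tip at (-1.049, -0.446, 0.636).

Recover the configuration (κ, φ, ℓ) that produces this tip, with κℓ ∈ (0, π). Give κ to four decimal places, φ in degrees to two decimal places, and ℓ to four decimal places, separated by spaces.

ρ = √(x²+y²) = √(-1.049² + -0.446²) = 1.13988
φ = atan2(y, x) mod 360° = atan2(-0.446, -1.049) = 203.0336°
|p|² = ρ² + z² = 1.13988² + 0.636² = 1.70381
κ = 2ρ / |p|² = 2×1.13988 / 1.70381 = 1.33803
θ = 2·atan2(ρ, z) = 2·atan2(1.13988, 0.636) = 2.12373 rad
ℓ = θ/κ = 2.12373/1.33803 = 1.58721

1.3380 203.03 1.5872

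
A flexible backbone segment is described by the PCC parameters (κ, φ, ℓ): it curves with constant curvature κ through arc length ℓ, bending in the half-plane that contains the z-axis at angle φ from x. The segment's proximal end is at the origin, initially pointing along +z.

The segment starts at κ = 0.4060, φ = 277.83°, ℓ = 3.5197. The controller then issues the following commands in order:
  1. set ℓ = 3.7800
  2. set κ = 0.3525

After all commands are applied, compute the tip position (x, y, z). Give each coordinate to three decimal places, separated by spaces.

initial: κ=0.4060, φ=277.83°, ℓ=3.5197
cmd 1: set ℓ=3.7800 → (κ,φ,ℓ)=(0.4060,277.83°,3.7800) → tip=(0.3234,-2.3520,2.4614)
cmd 2: set κ=0.3525 → (κ,φ,ℓ)=(0.3525,277.83°,3.7800) → tip=(0.2952,-2.1469,2.7567)

0.295 -2.147 2.757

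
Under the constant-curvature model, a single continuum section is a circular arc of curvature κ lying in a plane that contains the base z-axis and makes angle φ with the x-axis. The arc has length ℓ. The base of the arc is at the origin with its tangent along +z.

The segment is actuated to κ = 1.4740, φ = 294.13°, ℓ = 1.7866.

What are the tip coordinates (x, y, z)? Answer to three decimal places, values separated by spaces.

0.520 -1.160 0.330

θ = κ·ℓ = 1.4740 × 1.7866 = 2.63345 rad
ρ = (1 − cos θ)/κ = (1 − -0.87365)/1.4740 = 1.27113
z = sin θ / κ = 0.48656/1.4740 = 0.33009
x = ρ cos φ = 1.27113 × cos(294.13°) = 0.51965
y = ρ sin φ = 1.27113 × sin(294.13°) = -1.16006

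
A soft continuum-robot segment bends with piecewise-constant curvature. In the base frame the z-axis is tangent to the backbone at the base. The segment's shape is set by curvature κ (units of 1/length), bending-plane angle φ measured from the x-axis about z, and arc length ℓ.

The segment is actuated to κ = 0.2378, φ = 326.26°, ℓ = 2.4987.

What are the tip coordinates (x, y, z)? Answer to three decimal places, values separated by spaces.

θ = κ·ℓ = 0.2378 × 2.4987 = 0.59419 rad
ρ = (1 − cos θ)/κ = (1 − 0.82860)/0.2378 = 0.72077
z = sin θ / κ = 0.55984/0.2378 = 2.35424
x = ρ cos φ = 0.72077 × cos(326.26°) = 0.59937
y = ρ sin φ = 0.72077 × sin(326.26°) = -0.40033

0.599 -0.400 2.354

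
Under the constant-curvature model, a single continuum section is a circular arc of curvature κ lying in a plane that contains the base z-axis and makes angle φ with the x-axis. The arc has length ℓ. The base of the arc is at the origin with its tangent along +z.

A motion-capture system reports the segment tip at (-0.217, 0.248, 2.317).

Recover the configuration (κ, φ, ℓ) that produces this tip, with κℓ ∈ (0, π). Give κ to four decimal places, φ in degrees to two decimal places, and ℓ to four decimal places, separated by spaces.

ρ = √(x²+y²) = √(-0.217² + 0.248²) = 0.32953
φ = atan2(y, x) mod 360° = atan2(0.248, -0.217) = 131.1859°
|p|² = ρ² + z² = 0.32953² + 2.317² = 5.47708
κ = 2ρ / |p|² = 2×0.32953 / 5.47708 = 0.12033
θ = 2·atan2(ρ, z) = 2·atan2(0.32953, 2.317) = 0.28255 rad
ℓ = θ/κ = 0.28255/0.12033 = 2.34812

0.1203 131.19 2.3481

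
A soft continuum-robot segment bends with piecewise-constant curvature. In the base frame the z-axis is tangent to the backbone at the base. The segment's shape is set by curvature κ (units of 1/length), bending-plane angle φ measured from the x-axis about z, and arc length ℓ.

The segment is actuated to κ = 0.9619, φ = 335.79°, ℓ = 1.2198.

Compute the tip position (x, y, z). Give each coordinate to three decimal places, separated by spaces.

0.581 -0.261 0.959

θ = κ·ℓ = 0.9619 × 1.2198 = 1.17333 rad
ρ = (1 − cos θ)/κ = (1 − 0.38709)/0.9619 = 0.63719
z = sin θ / κ = 0.92204/0.9619 = 0.95856
x = ρ cos φ = 0.63719 × cos(335.79°) = 0.58115
y = ρ sin φ = 0.63719 × sin(335.79°) = -0.26130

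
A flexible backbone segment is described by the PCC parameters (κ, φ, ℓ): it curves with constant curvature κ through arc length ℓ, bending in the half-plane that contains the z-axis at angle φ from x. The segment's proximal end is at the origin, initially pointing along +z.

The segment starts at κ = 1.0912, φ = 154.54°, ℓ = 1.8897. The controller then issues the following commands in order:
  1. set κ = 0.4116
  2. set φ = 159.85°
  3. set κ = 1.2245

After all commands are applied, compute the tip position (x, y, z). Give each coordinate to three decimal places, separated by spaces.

initial: κ=1.0912, φ=154.54°, ℓ=1.8897
cmd 1: set κ=0.4116 → (κ,φ,ℓ)=(0.4116,154.54°,1.8897) → tip=(-0.6308,0.3003,1.7048)
cmd 2: set φ=159.85° → (κ,φ,ℓ)=(0.4116,159.85°,1.8897) → tip=(-0.6558,0.2407,1.7048)
cmd 3: set κ=1.2245 → (κ,φ,ℓ)=(1.2245,159.85°,1.8897) → tip=(-1.2854,0.4717,0.6013)

-1.285 0.472 0.601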